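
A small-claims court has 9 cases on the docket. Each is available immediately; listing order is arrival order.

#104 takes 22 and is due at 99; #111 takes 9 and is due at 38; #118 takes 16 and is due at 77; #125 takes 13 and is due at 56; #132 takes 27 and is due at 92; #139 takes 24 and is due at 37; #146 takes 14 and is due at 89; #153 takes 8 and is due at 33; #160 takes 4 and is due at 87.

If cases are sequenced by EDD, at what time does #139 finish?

EDD (increasing due date): #153 #139 #111 #125 #118 #160 #146 #132 #104.
#153: 0→8
#139: 8→32

32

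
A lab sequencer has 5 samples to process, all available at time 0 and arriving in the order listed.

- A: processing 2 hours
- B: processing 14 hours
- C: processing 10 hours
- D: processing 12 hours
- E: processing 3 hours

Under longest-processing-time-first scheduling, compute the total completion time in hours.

LPT (decreasing processing time): B D C E A.
B: 0→14
D: 14→26
C: 26→36
E: 36→39
A: 39→41
Sum = 14+26+36+39+41 = 156.

156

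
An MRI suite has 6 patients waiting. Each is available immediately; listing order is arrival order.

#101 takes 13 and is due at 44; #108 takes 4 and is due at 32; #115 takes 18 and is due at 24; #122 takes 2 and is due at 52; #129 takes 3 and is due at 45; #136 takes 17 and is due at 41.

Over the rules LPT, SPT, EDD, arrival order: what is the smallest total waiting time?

77

LPT (decreasing processing time): #115 #136 #101 #108 #129 #122.
#115: waits 0, runs 0→18
#136: waits 18, runs 18→35
#101: waits 35, runs 35→48
#108: waits 48, runs 48→52
#129: waits 52, runs 52→55
#122: waits 55, runs 55→57
Sum = 0+18+35+48+52+55 = 208.
SPT (increasing processing time): #122 #129 #108 #101 #136 #115.
#122: waits 0, runs 0→2
#129: waits 2, runs 2→5
#108: waits 5, runs 5→9
#101: waits 9, runs 9→22
#136: waits 22, runs 22→39
#115: waits 39, runs 39→57
Sum = 0+2+5+9+22+39 = 77.
EDD (increasing due date): #115 #108 #136 #101 #129 #122.
#115: waits 0, runs 0→18
#108: waits 18, runs 18→22
#136: waits 22, runs 22→39
#101: waits 39, runs 39→52
#129: waits 52, runs 52→55
#122: waits 55, runs 55→57
Sum = 0+18+22+39+52+55 = 186.
FIFO (arrival order): #101 #108 #115 #122 #129 #136.
#101: waits 0, runs 0→13
#108: waits 13, runs 13→17
#115: waits 17, runs 17→35
#122: waits 35, runs 35→37
#129: waits 37, runs 37→40
#136: waits 40, runs 40→57
Sum = 0+13+17+35+37+40 = 142.
LPT 208, SPT 77, EDD 186, FIFO 142 → minimum 77.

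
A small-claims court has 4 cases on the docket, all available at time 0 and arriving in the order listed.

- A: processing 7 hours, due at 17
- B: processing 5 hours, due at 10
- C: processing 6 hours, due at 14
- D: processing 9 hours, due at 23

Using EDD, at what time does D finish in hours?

27

EDD (increasing due date): B C A D.
B: 0→5
C: 5→11
A: 11→18
D: 18→27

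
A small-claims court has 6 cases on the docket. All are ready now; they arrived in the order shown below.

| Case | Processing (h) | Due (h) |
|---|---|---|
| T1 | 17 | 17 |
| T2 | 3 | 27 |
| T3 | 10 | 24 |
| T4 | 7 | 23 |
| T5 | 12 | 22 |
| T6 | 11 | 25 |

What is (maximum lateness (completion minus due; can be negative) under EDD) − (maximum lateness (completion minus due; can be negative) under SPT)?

EDD (increasing due date): T1 T5 T4 T3 T6 T2.
T1: 0→17, due 17, lateness 0
T5: 17→29, due 22, lateness 7
T4: 29→36, due 23, lateness 13
T3: 36→46, due 24, lateness 22
T6: 46→57, due 25, lateness 32
T2: 57→60, due 27, lateness 33
Maximum = 33.
SPT (increasing processing time): T2 T4 T3 T6 T5 T1.
T2: 0→3, due 27, lateness -24
T4: 3→10, due 23, lateness -13
T3: 10→20, due 24, lateness -4
T6: 20→31, due 25, lateness 6
T5: 31→43, due 22, lateness 21
T1: 43→60, due 17, lateness 43
Maximum = 43.
Difference = 33 − 43 = -10.

-10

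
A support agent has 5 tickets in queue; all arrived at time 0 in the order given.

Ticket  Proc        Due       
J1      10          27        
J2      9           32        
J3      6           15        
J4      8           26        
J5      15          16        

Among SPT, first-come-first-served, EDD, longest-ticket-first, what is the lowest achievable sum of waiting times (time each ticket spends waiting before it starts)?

SPT (increasing processing time): J3 J4 J2 J1 J5.
J3: waits 0, runs 0→6
J4: waits 6, runs 6→14
J2: waits 14, runs 14→23
J1: waits 23, runs 23→33
J5: waits 33, runs 33→48
Sum = 0+6+14+23+33 = 76.
FIFO (arrival order): J1 J2 J3 J4 J5.
J1: waits 0, runs 0→10
J2: waits 10, runs 10→19
J3: waits 19, runs 19→25
J4: waits 25, runs 25→33
J5: waits 33, runs 33→48
Sum = 0+10+19+25+33 = 87.
EDD (increasing due date): J3 J5 J4 J1 J2.
J3: waits 0, runs 0→6
J5: waits 6, runs 6→21
J4: waits 21, runs 21→29
J1: waits 29, runs 29→39
J2: waits 39, runs 39→48
Sum = 0+6+21+29+39 = 95.
LPT (decreasing processing time): J5 J1 J2 J4 J3.
J5: waits 0, runs 0→15
J1: waits 15, runs 15→25
J2: waits 25, runs 25→34
J4: waits 34, runs 34→42
J3: waits 42, runs 42→48
Sum = 0+15+25+34+42 = 116.
SPT 76, FIFO 87, EDD 95, LPT 116 → minimum 76.

76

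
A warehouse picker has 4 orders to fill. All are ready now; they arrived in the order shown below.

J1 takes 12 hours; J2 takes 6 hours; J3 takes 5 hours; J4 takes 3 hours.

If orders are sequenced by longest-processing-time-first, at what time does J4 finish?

LPT (decreasing processing time): J1 J2 J3 J4.
J1: 0→12
J2: 12→18
J3: 18→23
J4: 23→26

26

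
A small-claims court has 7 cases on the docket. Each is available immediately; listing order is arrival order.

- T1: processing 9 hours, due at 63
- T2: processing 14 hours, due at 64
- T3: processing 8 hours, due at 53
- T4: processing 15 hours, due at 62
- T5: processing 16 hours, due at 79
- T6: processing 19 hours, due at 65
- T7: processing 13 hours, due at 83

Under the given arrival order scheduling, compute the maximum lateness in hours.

16

FIFO (arrival order): T1 T2 T3 T4 T5 T6 T7.
T1: 0→9, due 63, lateness -54
T2: 9→23, due 64, lateness -41
T3: 23→31, due 53, lateness -22
T4: 31→46, due 62, lateness -16
T5: 46→62, due 79, lateness -17
T6: 62→81, due 65, lateness 16
T7: 81→94, due 83, lateness 11
Maximum = 16.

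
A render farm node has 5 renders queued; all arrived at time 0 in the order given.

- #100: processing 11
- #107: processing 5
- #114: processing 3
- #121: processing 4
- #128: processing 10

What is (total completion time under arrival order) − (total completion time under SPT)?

FIFO (arrival order): #100 #107 #114 #121 #128.
#100: 0→11
#107: 11→16
#114: 16→19
#121: 19→23
#128: 23→33
Sum = 11+16+19+23+33 = 102.
SPT (increasing processing time): #114 #121 #107 #128 #100.
#114: 0→3
#121: 3→7
#107: 7→12
#128: 12→22
#100: 22→33
Sum = 3+7+12+22+33 = 77.
Difference = 102 − 77 = 25.

25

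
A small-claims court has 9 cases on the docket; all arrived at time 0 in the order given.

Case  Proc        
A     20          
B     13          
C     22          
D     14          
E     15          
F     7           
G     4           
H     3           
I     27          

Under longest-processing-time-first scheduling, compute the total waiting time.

678

LPT (decreasing processing time): I C A E D B F G H.
I: waits 0, runs 0→27
C: waits 27, runs 27→49
A: waits 49, runs 49→69
E: waits 69, runs 69→84
D: waits 84, runs 84→98
B: waits 98, runs 98→111
F: waits 111, runs 111→118
G: waits 118, runs 118→122
H: waits 122, runs 122→125
Sum = 0+27+49+69+84+98+111+118+122 = 678.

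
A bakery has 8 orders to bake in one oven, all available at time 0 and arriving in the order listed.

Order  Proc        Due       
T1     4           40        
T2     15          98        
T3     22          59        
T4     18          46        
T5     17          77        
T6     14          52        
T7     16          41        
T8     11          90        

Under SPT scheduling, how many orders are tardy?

3

SPT (increasing processing time): T1 T8 T6 T2 T7 T5 T4 T3.
T1: 0→4, due 40, tardiness 0
T8: 4→15, due 90, tardiness 0
T6: 15→29, due 52, tardiness 0
T2: 29→44, due 98, tardiness 0
T7: 44→60, due 41, tardiness 19
T5: 60→77, due 77, tardiness 0
T4: 77→95, due 46, tardiness 49
T3: 95→117, due 59, tardiness 58
Late orders: 3.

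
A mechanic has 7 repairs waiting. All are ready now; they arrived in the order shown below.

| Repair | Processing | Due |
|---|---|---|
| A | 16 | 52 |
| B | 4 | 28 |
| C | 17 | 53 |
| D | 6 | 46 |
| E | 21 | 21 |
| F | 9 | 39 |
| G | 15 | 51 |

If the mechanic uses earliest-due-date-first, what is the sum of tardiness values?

EDD (increasing due date): E B F D G A C.
E: 0→21, due 21, tardiness 0
B: 21→25, due 28, tardiness 0
F: 25→34, due 39, tardiness 0
D: 34→40, due 46, tardiness 0
G: 40→55, due 51, tardiness 4
A: 55→71, due 52, tardiness 19
C: 71→88, due 53, tardiness 35
Sum = 0+0+0+0+4+19+35 = 58.

58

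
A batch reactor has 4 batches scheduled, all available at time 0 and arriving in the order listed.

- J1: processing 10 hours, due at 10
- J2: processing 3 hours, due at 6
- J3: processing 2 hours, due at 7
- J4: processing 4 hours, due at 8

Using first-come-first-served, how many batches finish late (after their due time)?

3

FIFO (arrival order): J1 J2 J3 J4.
J1: 0→10, due 10, tardiness 0
J2: 10→13, due 6, tardiness 7
J3: 13→15, due 7, tardiness 8
J4: 15→19, due 8, tardiness 11
Late batches: 3.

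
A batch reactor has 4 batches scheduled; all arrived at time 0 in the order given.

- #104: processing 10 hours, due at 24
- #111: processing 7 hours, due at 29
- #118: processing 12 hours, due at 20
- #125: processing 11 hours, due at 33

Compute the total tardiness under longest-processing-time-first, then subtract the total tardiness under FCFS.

4

LPT (decreasing processing time): #118 #125 #104 #111.
#118: 0→12, due 20, tardiness 0
#125: 12→23, due 33, tardiness 0
#104: 23→33, due 24, tardiness 9
#111: 33→40, due 29, tardiness 11
Sum = 0+0+9+11 = 20.
FIFO (arrival order): #104 #111 #118 #125.
#104: 0→10, due 24, tardiness 0
#111: 10→17, due 29, tardiness 0
#118: 17→29, due 20, tardiness 9
#125: 29→40, due 33, tardiness 7
Sum = 0+0+9+7 = 16.
Difference = 20 − 16 = 4.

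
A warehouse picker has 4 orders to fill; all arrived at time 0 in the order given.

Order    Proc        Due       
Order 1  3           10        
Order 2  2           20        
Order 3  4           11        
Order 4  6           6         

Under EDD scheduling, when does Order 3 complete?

EDD (increasing due date): Order 4 Order 1 Order 3 Order 2.
Order 4: 0→6
Order 1: 6→9
Order 3: 9→13

13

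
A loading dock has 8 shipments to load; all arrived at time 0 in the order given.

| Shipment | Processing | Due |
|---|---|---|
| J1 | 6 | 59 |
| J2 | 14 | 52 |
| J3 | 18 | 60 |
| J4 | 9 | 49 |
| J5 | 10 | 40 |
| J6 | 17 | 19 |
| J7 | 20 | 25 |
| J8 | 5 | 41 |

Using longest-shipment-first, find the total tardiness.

224

LPT (decreasing processing time): J7 J3 J6 J2 J5 J4 J1 J8.
J7: 0→20, due 25, tardiness 0
J3: 20→38, due 60, tardiness 0
J6: 38→55, due 19, tardiness 36
J2: 55→69, due 52, tardiness 17
J5: 69→79, due 40, tardiness 39
J4: 79→88, due 49, tardiness 39
J1: 88→94, due 59, tardiness 35
J8: 94→99, due 41, tardiness 58
Sum = 0+0+36+17+39+39+35+58 = 224.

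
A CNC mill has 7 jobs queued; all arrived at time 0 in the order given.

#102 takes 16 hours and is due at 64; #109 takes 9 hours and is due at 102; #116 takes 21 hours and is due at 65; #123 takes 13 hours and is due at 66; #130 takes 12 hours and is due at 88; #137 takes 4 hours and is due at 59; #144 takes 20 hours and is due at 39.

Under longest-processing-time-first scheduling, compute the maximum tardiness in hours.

36

LPT (decreasing processing time): #116 #144 #102 #123 #130 #109 #137.
#116: 0→21, due 65, tardiness 0
#144: 21→41, due 39, tardiness 2
#102: 41→57, due 64, tardiness 0
#123: 57→70, due 66, tardiness 4
#130: 70→82, due 88, tardiness 0
#109: 82→91, due 102, tardiness 0
#137: 91→95, due 59, tardiness 36
Maximum = 36.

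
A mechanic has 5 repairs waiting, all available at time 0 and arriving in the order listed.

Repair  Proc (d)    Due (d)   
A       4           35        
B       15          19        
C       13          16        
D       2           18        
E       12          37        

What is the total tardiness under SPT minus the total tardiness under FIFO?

1

SPT (increasing processing time): D A E C B.
D: 0→2, due 18, tardiness 0
A: 2→6, due 35, tardiness 0
E: 6→18, due 37, tardiness 0
C: 18→31, due 16, tardiness 15
B: 31→46, due 19, tardiness 27
Sum = 0+0+0+15+27 = 42.
FIFO (arrival order): A B C D E.
A: 0→4, due 35, tardiness 0
B: 4→19, due 19, tardiness 0
C: 19→32, due 16, tardiness 16
D: 32→34, due 18, tardiness 16
E: 34→46, due 37, tardiness 9
Sum = 0+0+16+16+9 = 41.
Difference = 42 − 41 = 1.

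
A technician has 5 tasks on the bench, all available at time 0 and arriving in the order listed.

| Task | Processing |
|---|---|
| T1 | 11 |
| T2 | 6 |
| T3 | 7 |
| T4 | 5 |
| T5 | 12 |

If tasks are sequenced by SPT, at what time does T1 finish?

SPT (increasing processing time): T4 T2 T3 T1 T5.
T4: 0→5
T2: 5→11
T3: 11→18
T1: 18→29

29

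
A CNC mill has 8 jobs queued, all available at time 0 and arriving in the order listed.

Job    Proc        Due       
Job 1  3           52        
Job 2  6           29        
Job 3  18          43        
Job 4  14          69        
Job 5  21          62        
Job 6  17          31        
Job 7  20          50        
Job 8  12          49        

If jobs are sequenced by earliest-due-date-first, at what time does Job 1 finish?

76

EDD (increasing due date): Job 2 Job 6 Job 3 Job 8 Job 7 Job 1 Job 5 Job 4.
Job 2: 0→6
Job 6: 6→23
Job 3: 23→41
Job 8: 41→53
Job 7: 53→73
Job 1: 73→76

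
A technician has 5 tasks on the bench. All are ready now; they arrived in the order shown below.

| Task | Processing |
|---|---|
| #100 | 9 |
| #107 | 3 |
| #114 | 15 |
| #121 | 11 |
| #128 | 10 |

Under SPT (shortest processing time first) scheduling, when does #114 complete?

48

SPT (increasing processing time): #107 #100 #128 #121 #114.
#107: 0→3
#100: 3→12
#128: 12→22
#121: 22→33
#114: 33→48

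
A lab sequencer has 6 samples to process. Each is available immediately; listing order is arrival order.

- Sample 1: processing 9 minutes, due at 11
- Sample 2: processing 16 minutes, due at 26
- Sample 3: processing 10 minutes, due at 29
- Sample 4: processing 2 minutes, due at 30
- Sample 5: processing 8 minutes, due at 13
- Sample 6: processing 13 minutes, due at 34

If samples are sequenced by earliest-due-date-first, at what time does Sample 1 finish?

9

EDD (increasing due date): Sample 1 Sample 5 Sample 2 Sample 3 Sample 4 Sample 6.
Sample 1: 0→9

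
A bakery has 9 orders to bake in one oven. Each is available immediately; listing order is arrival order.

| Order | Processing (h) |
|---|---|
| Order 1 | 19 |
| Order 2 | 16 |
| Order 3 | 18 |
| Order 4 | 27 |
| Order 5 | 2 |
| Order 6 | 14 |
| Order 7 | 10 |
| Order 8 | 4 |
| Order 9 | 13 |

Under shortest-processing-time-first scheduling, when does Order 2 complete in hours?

SPT (increasing processing time): Order 5 Order 8 Order 7 Order 9 Order 6 Order 2 Order 3 Order 1 Order 4.
Order 5: 0→2
Order 8: 2→6
Order 7: 6→16
Order 9: 16→29
Order 6: 29→43
Order 2: 43→59

59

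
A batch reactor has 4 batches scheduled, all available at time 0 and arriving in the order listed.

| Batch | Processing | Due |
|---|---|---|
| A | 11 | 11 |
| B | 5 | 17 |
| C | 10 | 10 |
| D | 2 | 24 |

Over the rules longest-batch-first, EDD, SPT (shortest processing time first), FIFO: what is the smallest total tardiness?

LPT (decreasing processing time): A C B D.
A: 0→11, due 11, tardiness 0
C: 11→21, due 10, tardiness 11
B: 21→26, due 17, tardiness 9
D: 26→28, due 24, tardiness 4
Sum = 0+11+9+4 = 24.
EDD (increasing due date): C A B D.
C: 0→10, due 10, tardiness 0
A: 10→21, due 11, tardiness 10
B: 21→26, due 17, tardiness 9
D: 26→28, due 24, tardiness 4
Sum = 0+10+9+4 = 23.
SPT (increasing processing time): D B C A.
D: 0→2, due 24, tardiness 0
B: 2→7, due 17, tardiness 0
C: 7→17, due 10, tardiness 7
A: 17→28, due 11, tardiness 17
Sum = 0+0+7+17 = 24.
FIFO (arrival order): A B C D.
A: 0→11, due 11, tardiness 0
B: 11→16, due 17, tardiness 0
C: 16→26, due 10, tardiness 16
D: 26→28, due 24, tardiness 4
Sum = 0+0+16+4 = 20.
LPT 24, EDD 23, SPT 24, FIFO 20 → minimum 20.

20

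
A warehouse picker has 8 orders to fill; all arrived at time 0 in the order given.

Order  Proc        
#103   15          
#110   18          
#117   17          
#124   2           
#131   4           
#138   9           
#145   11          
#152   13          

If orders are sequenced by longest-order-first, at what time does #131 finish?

87

LPT (decreasing processing time): #110 #117 #103 #152 #145 #138 #131 #124.
#110: 0→18
#117: 18→35
#103: 35→50
#152: 50→63
#145: 63→74
#138: 74→83
#131: 83→87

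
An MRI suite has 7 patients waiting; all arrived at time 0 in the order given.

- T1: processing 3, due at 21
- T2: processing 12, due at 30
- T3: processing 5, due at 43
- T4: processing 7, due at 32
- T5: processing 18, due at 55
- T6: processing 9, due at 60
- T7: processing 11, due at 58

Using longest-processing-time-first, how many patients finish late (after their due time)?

LPT (decreasing processing time): T5 T2 T7 T6 T4 T3 T1.
T5: 0→18, due 55, tardiness 0
T2: 18→30, due 30, tardiness 0
T7: 30→41, due 58, tardiness 0
T6: 41→50, due 60, tardiness 0
T4: 50→57, due 32, tardiness 25
T3: 57→62, due 43, tardiness 19
T1: 62→65, due 21, tardiness 44
Late patients: 3.

3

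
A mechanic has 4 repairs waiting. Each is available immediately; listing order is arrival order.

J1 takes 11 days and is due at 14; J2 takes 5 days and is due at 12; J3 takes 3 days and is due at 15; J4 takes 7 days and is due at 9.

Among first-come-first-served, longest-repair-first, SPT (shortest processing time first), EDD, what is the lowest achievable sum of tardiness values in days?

18

FIFO (arrival order): J1 J2 J3 J4.
J1: 0→11, due 14, tardiness 0
J2: 11→16, due 12, tardiness 4
J3: 16→19, due 15, tardiness 4
J4: 19→26, due 9, tardiness 17
Sum = 0+4+4+17 = 25.
LPT (decreasing processing time): J1 J4 J2 J3.
J1: 0→11, due 14, tardiness 0
J4: 11→18, due 9, tardiness 9
J2: 18→23, due 12, tardiness 11
J3: 23→26, due 15, tardiness 11
Sum = 0+9+11+11 = 31.
SPT (increasing processing time): J3 J2 J4 J1.
J3: 0→3, due 15, tardiness 0
J2: 3→8, due 12, tardiness 0
J4: 8→15, due 9, tardiness 6
J1: 15→26, due 14, tardiness 12
Sum = 0+0+6+12 = 18.
EDD (increasing due date): J4 J2 J1 J3.
J4: 0→7, due 9, tardiness 0
J2: 7→12, due 12, tardiness 0
J1: 12→23, due 14, tardiness 9
J3: 23→26, due 15, tardiness 11
Sum = 0+0+9+11 = 20.
FIFO 25, LPT 31, SPT 18, EDD 20 → minimum 18.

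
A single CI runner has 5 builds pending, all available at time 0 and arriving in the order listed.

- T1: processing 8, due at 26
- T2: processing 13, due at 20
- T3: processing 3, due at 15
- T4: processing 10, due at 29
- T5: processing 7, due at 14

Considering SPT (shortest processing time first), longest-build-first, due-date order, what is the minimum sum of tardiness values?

20

SPT (increasing processing time): T3 T5 T1 T4 T2.
T3: 0→3, due 15, tardiness 0
T5: 3→10, due 14, tardiness 0
T1: 10→18, due 26, tardiness 0
T4: 18→28, due 29, tardiness 0
T2: 28→41, due 20, tardiness 21
Sum = 0+0+0+0+21 = 21.
LPT (decreasing processing time): T2 T4 T1 T5 T3.
T2: 0→13, due 20, tardiness 0
T4: 13→23, due 29, tardiness 0
T1: 23→31, due 26, tardiness 5
T5: 31→38, due 14, tardiness 24
T3: 38→41, due 15, tardiness 26
Sum = 0+0+5+24+26 = 55.
EDD (increasing due date): T5 T3 T2 T1 T4.
T5: 0→7, due 14, tardiness 0
T3: 7→10, due 15, tardiness 0
T2: 10→23, due 20, tardiness 3
T1: 23→31, due 26, tardiness 5
T4: 31→41, due 29, tardiness 12
Sum = 0+0+3+5+12 = 20.
SPT 21, LPT 55, EDD 20 → minimum 20.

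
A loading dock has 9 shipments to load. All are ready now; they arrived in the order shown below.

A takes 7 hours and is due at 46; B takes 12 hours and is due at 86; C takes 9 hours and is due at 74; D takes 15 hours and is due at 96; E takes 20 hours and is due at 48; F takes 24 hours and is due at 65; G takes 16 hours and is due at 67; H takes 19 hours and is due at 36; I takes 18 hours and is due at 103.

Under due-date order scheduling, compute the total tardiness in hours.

129

EDD (increasing due date): H A E F G C B D I.
H: 0→19, due 36, tardiness 0
A: 19→26, due 46, tardiness 0
E: 26→46, due 48, tardiness 0
F: 46→70, due 65, tardiness 5
G: 70→86, due 67, tardiness 19
C: 86→95, due 74, tardiness 21
B: 95→107, due 86, tardiness 21
D: 107→122, due 96, tardiness 26
I: 122→140, due 103, tardiness 37
Sum = 0+0+0+5+19+21+21+26+37 = 129.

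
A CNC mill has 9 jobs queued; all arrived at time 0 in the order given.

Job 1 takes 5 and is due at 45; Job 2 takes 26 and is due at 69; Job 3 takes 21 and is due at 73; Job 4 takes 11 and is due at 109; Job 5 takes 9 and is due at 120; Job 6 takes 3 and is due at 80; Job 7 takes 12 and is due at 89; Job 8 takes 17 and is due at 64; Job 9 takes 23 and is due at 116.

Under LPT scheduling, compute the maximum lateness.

79

LPT (decreasing processing time): Job 2 Job 9 Job 3 Job 8 Job 7 Job 4 Job 5 Job 1 Job 6.
Job 2: 0→26, due 69, lateness -43
Job 9: 26→49, due 116, lateness -67
Job 3: 49→70, due 73, lateness -3
Job 8: 70→87, due 64, lateness 23
Job 7: 87→99, due 89, lateness 10
Job 4: 99→110, due 109, lateness 1
Job 5: 110→119, due 120, lateness -1
Job 1: 119→124, due 45, lateness 79
Job 6: 124→127, due 80, lateness 47
Maximum = 79.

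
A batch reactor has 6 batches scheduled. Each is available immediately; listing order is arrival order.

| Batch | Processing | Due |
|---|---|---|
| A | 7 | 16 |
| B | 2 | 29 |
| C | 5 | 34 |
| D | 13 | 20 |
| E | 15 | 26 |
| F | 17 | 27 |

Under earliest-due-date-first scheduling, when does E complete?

EDD (increasing due date): A D E F B C.
A: 0→7
D: 7→20
E: 20→35

35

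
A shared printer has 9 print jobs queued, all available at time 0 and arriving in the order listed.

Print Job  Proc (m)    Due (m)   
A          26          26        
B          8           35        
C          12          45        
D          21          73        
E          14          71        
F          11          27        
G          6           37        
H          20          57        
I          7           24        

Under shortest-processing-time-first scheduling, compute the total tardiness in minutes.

151

SPT (increasing processing time): G I B F C E H D A.
G: 0→6, due 37, tardiness 0
I: 6→13, due 24, tardiness 0
B: 13→21, due 35, tardiness 0
F: 21→32, due 27, tardiness 5
C: 32→44, due 45, tardiness 0
E: 44→58, due 71, tardiness 0
H: 58→78, due 57, tardiness 21
D: 78→99, due 73, tardiness 26
A: 99→125, due 26, tardiness 99
Sum = 0+0+0+5+0+0+21+26+99 = 151.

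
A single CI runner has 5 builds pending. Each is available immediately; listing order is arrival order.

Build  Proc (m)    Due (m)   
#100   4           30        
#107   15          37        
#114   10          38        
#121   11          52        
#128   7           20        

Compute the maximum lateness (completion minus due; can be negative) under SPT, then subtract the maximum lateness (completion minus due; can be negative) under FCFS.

SPT (increasing processing time): #100 #128 #114 #121 #107.
#100: 0→4, due 30, lateness -26
#128: 4→11, due 20, lateness -9
#114: 11→21, due 38, lateness -17
#121: 21→32, due 52, lateness -20
#107: 32→47, due 37, lateness 10
Maximum = 10.
FIFO (arrival order): #100 #107 #114 #121 #128.
#100: 0→4, due 30, lateness -26
#107: 4→19, due 37, lateness -18
#114: 19→29, due 38, lateness -9
#121: 29→40, due 52, lateness -12
#128: 40→47, due 20, lateness 27
Maximum = 27.
Difference = 10 − 27 = -17.

-17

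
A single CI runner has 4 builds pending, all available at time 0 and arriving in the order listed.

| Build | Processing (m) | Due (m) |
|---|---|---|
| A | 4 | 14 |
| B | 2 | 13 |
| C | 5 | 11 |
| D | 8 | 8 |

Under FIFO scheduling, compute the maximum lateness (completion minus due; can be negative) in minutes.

11

FIFO (arrival order): A B C D.
A: 0→4, due 14, lateness -10
B: 4→6, due 13, lateness -7
C: 6→11, due 11, lateness 0
D: 11→19, due 8, lateness 11
Maximum = 11.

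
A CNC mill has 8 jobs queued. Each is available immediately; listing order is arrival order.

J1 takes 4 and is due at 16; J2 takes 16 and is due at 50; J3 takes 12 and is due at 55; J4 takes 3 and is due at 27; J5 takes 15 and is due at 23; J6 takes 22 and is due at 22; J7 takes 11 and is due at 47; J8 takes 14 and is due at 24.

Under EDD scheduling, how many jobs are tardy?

7

EDD (increasing due date): J1 J6 J5 J8 J4 J7 J2 J3.
J1: 0→4, due 16, tardiness 0
J6: 4→26, due 22, tardiness 4
J5: 26→41, due 23, tardiness 18
J8: 41→55, due 24, tardiness 31
J4: 55→58, due 27, tardiness 31
J7: 58→69, due 47, tardiness 22
J2: 69→85, due 50, tardiness 35
J3: 85→97, due 55, tardiness 42
Late jobs: 7.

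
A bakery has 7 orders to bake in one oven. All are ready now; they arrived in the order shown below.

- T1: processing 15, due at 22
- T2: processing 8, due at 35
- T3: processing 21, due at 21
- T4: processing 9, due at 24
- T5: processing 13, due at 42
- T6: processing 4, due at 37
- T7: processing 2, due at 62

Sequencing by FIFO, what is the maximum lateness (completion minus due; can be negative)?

FIFO (arrival order): T1 T2 T3 T4 T5 T6 T7.
T1: 0→15, due 22, lateness -7
T2: 15→23, due 35, lateness -12
T3: 23→44, due 21, lateness 23
T4: 44→53, due 24, lateness 29
T5: 53→66, due 42, lateness 24
T6: 66→70, due 37, lateness 33
T7: 70→72, due 62, lateness 10
Maximum = 33.

33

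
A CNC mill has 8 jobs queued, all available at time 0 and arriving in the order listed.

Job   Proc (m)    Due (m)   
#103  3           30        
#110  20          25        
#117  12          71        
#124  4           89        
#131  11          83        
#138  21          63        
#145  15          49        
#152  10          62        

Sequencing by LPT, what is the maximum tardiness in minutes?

66

LPT (decreasing processing time): #138 #110 #145 #117 #131 #152 #124 #103.
#138: 0→21, due 63, tardiness 0
#110: 21→41, due 25, tardiness 16
#145: 41→56, due 49, tardiness 7
#117: 56→68, due 71, tardiness 0
#131: 68→79, due 83, tardiness 0
#152: 79→89, due 62, tardiness 27
#124: 89→93, due 89, tardiness 4
#103: 93→96, due 30, tardiness 66
Maximum = 66.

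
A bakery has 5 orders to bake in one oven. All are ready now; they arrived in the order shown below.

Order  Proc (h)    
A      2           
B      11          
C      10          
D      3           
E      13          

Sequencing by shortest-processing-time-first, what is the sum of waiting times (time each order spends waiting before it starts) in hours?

SPT (increasing processing time): A D C B E.
A: waits 0, runs 0→2
D: waits 2, runs 2→5
C: waits 5, runs 5→15
B: waits 15, runs 15→26
E: waits 26, runs 26→39
Sum = 0+2+5+15+26 = 48.

48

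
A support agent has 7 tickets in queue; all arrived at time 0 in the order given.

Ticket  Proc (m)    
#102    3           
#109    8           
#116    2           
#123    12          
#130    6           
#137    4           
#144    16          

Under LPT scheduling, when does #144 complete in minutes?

LPT (decreasing processing time): #144 #123 #109 #130 #137 #102 #116.
#144: 0→16

16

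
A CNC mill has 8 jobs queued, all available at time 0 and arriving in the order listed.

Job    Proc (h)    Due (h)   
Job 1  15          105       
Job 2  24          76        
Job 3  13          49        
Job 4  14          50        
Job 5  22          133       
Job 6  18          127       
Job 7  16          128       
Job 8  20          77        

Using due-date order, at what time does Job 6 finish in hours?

104

EDD (increasing due date): Job 3 Job 4 Job 2 Job 8 Job 1 Job 6 Job 7 Job 5.
Job 3: 0→13
Job 4: 13→27
Job 2: 27→51
Job 8: 51→71
Job 1: 71→86
Job 6: 86→104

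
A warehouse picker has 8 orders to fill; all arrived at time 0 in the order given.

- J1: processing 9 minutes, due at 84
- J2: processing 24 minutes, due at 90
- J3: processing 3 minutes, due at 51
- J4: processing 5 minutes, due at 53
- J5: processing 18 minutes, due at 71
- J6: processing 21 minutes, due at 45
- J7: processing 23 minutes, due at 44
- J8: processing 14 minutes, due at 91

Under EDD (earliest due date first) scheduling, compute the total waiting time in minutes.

EDD (increasing due date): J7 J6 J3 J4 J5 J1 J2 J8.
J7: waits 0, runs 0→23
J6: waits 23, runs 23→44
J3: waits 44, runs 44→47
J4: waits 47, runs 47→52
J5: waits 52, runs 52→70
J1: waits 70, runs 70→79
J2: waits 79, runs 79→103
J8: waits 103, runs 103→117
Sum = 0+23+44+47+52+70+79+103 = 418.

418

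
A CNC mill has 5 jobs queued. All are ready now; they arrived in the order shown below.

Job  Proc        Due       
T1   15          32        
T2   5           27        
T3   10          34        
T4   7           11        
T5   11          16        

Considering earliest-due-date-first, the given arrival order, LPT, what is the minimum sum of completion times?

EDD (increasing due date): T4 T5 T2 T1 T3.
T4: 0→7
T5: 7→18
T2: 18→23
T1: 23→38
T3: 38→48
Sum = 7+18+23+38+48 = 134.
FIFO (arrival order): T1 T2 T3 T4 T5.
T1: 0→15
T2: 15→20
T3: 20→30
T4: 30→37
T5: 37→48
Sum = 15+20+30+37+48 = 150.
LPT (decreasing processing time): T1 T5 T3 T4 T2.
T1: 0→15
T5: 15→26
T3: 26→36
T4: 36→43
T2: 43→48
Sum = 15+26+36+43+48 = 168.
EDD 134, FIFO 150, LPT 168 → minimum 134.

134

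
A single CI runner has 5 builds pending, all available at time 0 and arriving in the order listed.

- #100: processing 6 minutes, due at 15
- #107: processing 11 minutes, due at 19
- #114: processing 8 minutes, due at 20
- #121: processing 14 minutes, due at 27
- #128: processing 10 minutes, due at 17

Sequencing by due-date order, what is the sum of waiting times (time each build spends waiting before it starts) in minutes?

84

EDD (increasing due date): #100 #128 #107 #114 #121.
#100: waits 0, runs 0→6
#128: waits 6, runs 6→16
#107: waits 16, runs 16→27
#114: waits 27, runs 27→35
#121: waits 35, runs 35→49
Sum = 0+6+16+27+35 = 84.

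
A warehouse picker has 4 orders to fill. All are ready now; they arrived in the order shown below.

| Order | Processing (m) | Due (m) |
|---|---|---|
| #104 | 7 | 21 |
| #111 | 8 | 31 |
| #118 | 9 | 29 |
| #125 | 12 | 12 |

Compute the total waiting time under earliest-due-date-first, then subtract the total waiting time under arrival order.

EDD (increasing due date): #125 #104 #118 #111.
#125: waits 0, runs 0→12
#104: waits 12, runs 12→19
#118: waits 19, runs 19→28
#111: waits 28, runs 28→36
Sum = 0+12+19+28 = 59.
FIFO (arrival order): #104 #111 #118 #125.
#104: waits 0, runs 0→7
#111: waits 7, runs 7→15
#118: waits 15, runs 15→24
#125: waits 24, runs 24→36
Sum = 0+7+15+24 = 46.
Difference = 59 − 46 = 13.

13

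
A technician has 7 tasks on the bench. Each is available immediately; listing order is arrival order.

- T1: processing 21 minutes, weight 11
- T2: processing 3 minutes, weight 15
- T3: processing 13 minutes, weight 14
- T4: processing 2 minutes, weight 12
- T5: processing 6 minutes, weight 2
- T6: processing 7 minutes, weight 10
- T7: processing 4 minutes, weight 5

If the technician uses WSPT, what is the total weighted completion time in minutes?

1367

WSPT (decreasing weight/processing-time ratio): T4 T2 T6 T7 T3 T1 T5.
T4: finishes 2, weight 12, w·C = 24
T2: finishes 5, weight 15, w·C = 75
T6: finishes 12, weight 10, w·C = 120
T7: finishes 16, weight 5, w·C = 80
T3: finishes 29, weight 14, w·C = 406
T1: finishes 50, weight 11, w·C = 550
T5: finishes 56, weight 2, w·C = 112
Sum = 24+75+120+80+406+550+112 = 1367.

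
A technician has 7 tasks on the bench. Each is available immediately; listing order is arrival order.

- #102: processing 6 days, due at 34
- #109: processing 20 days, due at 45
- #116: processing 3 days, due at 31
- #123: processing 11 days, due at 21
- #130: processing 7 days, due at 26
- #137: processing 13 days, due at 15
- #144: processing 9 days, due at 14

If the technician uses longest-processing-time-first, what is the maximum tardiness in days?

39

LPT (decreasing processing time): #109 #137 #123 #144 #130 #102 #116.
#109: 0→20, due 45, tardiness 0
#137: 20→33, due 15, tardiness 18
#123: 33→44, due 21, tardiness 23
#144: 44→53, due 14, tardiness 39
#130: 53→60, due 26, tardiness 34
#102: 60→66, due 34, tardiness 32
#116: 66→69, due 31, tardiness 38
Maximum = 39.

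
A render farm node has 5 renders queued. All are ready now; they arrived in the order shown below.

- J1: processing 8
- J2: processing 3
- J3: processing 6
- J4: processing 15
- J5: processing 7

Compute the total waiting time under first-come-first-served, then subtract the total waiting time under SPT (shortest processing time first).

16

FIFO (arrival order): J1 J2 J3 J4 J5.
J1: waits 0, runs 0→8
J2: waits 8, runs 8→11
J3: waits 11, runs 11→17
J4: waits 17, runs 17→32
J5: waits 32, runs 32→39
Sum = 0+8+11+17+32 = 68.
SPT (increasing processing time): J2 J3 J5 J1 J4.
J2: waits 0, runs 0→3
J3: waits 3, runs 3→9
J5: waits 9, runs 9→16
J1: waits 16, runs 16→24
J4: waits 24, runs 24→39
Sum = 0+3+9+16+24 = 52.
Difference = 68 − 52 = 16.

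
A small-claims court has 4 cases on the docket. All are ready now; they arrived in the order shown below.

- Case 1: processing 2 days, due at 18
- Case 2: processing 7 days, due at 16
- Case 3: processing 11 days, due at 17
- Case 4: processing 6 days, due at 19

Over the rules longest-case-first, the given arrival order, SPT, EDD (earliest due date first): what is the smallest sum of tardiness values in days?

9

LPT (decreasing processing time): Case 3 Case 2 Case 4 Case 1.
Case 3: 0→11, due 17, tardiness 0
Case 2: 11→18, due 16, tardiness 2
Case 4: 18→24, due 19, tardiness 5
Case 1: 24→26, due 18, tardiness 8
Sum = 0+2+5+8 = 15.
FIFO (arrival order): Case 1 Case 2 Case 3 Case 4.
Case 1: 0→2, due 18, tardiness 0
Case 2: 2→9, due 16, tardiness 0
Case 3: 9→20, due 17, tardiness 3
Case 4: 20→26, due 19, tardiness 7
Sum = 0+0+3+7 = 10.
SPT (increasing processing time): Case 1 Case 4 Case 2 Case 3.
Case 1: 0→2, due 18, tardiness 0
Case 4: 2→8, due 19, tardiness 0
Case 2: 8→15, due 16, tardiness 0
Case 3: 15→26, due 17, tardiness 9
Sum = 0+0+0+9 = 9.
EDD (increasing due date): Case 2 Case 3 Case 1 Case 4.
Case 2: 0→7, due 16, tardiness 0
Case 3: 7→18, due 17, tardiness 1
Case 1: 18→20, due 18, tardiness 2
Case 4: 20→26, due 19, tardiness 7
Sum = 0+1+2+7 = 10.
LPT 15, FIFO 10, SPT 9, EDD 10 → minimum 9.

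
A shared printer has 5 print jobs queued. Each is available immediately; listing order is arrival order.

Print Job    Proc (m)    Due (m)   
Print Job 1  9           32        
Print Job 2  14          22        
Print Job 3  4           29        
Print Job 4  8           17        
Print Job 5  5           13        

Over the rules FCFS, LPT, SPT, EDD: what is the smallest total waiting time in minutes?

56

FIFO (arrival order): Print Job 1 Print Job 2 Print Job 3 Print Job 4 Print Job 5.
Print Job 1: waits 0, runs 0→9
Print Job 2: waits 9, runs 9→23
Print Job 3: waits 23, runs 23→27
Print Job 4: waits 27, runs 27→35
Print Job 5: waits 35, runs 35→40
Sum = 0+9+23+27+35 = 94.
LPT (decreasing processing time): Print Job 2 Print Job 1 Print Job 4 Print Job 5 Print Job 3.
Print Job 2: waits 0, runs 0→14
Print Job 1: waits 14, runs 14→23
Print Job 4: waits 23, runs 23→31
Print Job 5: waits 31, runs 31→36
Print Job 3: waits 36, runs 36→40
Sum = 0+14+23+31+36 = 104.
SPT (increasing processing time): Print Job 3 Print Job 5 Print Job 4 Print Job 1 Print Job 2.
Print Job 3: waits 0, runs 0→4
Print Job 5: waits 4, runs 4→9
Print Job 4: waits 9, runs 9→17
Print Job 1: waits 17, runs 17→26
Print Job 2: waits 26, runs 26→40
Sum = 0+4+9+17+26 = 56.
EDD (increasing due date): Print Job 5 Print Job 4 Print Job 2 Print Job 3 Print Job 1.
Print Job 5: waits 0, runs 0→5
Print Job 4: waits 5, runs 5→13
Print Job 2: waits 13, runs 13→27
Print Job 3: waits 27, runs 27→31
Print Job 1: waits 31, runs 31→40
Sum = 0+5+13+27+31 = 76.
FIFO 94, LPT 104, SPT 56, EDD 76 → minimum 56.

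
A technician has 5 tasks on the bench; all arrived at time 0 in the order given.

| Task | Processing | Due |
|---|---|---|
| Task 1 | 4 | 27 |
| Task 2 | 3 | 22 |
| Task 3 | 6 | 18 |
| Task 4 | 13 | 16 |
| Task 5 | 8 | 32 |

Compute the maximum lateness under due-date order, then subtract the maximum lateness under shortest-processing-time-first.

EDD (increasing due date): Task 4 Task 3 Task 2 Task 1 Task 5.
Task 4: 0→13, due 16, lateness -3
Task 3: 13→19, due 18, lateness 1
Task 2: 19→22, due 22, lateness 0
Task 1: 22→26, due 27, lateness -1
Task 5: 26→34, due 32, lateness 2
Maximum = 2.
SPT (increasing processing time): Task 2 Task 1 Task 3 Task 5 Task 4.
Task 2: 0→3, due 22, lateness -19
Task 1: 3→7, due 27, lateness -20
Task 3: 7→13, due 18, lateness -5
Task 5: 13→21, due 32, lateness -11
Task 4: 21→34, due 16, lateness 18
Maximum = 18.
Difference = 2 − 18 = -16.

-16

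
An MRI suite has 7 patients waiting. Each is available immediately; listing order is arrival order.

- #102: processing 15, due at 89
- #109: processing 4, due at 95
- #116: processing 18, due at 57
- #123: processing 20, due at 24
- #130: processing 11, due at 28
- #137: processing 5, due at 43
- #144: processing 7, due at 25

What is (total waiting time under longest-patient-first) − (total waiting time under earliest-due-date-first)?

LPT (decreasing processing time): #123 #116 #102 #130 #144 #137 #109.
#123: waits 0, runs 0→20
#116: waits 20, runs 20→38
#102: waits 38, runs 38→53
#130: waits 53, runs 53→64
#144: waits 64, runs 64→71
#137: waits 71, runs 71→76
#109: waits 76, runs 76→80
Sum = 0+20+38+53+64+71+76 = 322.
EDD (increasing due date): #123 #144 #130 #137 #116 #102 #109.
#123: waits 0, runs 0→20
#144: waits 20, runs 20→27
#130: waits 27, runs 27→38
#137: waits 38, runs 38→43
#116: waits 43, runs 43→61
#102: waits 61, runs 61→76
#109: waits 76, runs 76→80
Sum = 0+20+27+38+43+61+76 = 265.
Difference = 322 − 265 = 57.

57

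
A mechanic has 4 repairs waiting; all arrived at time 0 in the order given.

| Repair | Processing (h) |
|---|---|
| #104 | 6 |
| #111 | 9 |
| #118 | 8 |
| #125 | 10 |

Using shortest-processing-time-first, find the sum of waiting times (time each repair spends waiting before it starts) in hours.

SPT (increasing processing time): #104 #118 #111 #125.
#104: waits 0, runs 0→6
#118: waits 6, runs 6→14
#111: waits 14, runs 14→23
#125: waits 23, runs 23→33
Sum = 0+6+14+23 = 43.

43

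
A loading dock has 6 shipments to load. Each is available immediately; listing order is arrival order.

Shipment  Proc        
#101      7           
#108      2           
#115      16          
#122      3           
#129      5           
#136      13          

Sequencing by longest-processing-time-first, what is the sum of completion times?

212

LPT (decreasing processing time): #115 #136 #101 #129 #122 #108.
#115: 0→16
#136: 16→29
#101: 29→36
#129: 36→41
#122: 41→44
#108: 44→46
Sum = 16+29+36+41+44+46 = 212.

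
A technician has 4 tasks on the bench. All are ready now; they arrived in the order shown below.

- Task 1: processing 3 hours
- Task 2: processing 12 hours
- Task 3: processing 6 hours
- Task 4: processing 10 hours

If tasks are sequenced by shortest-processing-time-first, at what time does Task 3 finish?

9

SPT (increasing processing time): Task 1 Task 3 Task 4 Task 2.
Task 1: 0→3
Task 3: 3→9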